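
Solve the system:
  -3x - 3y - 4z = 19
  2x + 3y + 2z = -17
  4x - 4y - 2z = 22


Using Cramer's rule. Expand each determinant along the first row.
D  = (-3)*[3*(-2) - 2*(-4)] - (-3)*[2*(-2) - 2*4] + (-4)*[2*(-4) - 3*4]
  = (-3)*(2) - (-3)*(-12) + (-4)*(-20) = 38
Dx = 19*[3*(-2) - 2*(-4)] - (-3)*[(-17)*(-2) - 2*22] + (-4)*[(-17)*(-4) - 3*22]
  = 19*(2) - (-3)*(-10) + (-4)*(2) = 0
Dy = (-3)*[(-17)*(-2) - 2*22] - 19*[2*(-2) - 2*4] + (-4)*[2*22 - (-17)*4]
  = (-3)*(-10) - 19*(-12) + (-4)*(112) = -190
Dz = (-3)*[3*22 - (-17)*(-4)] - (-3)*[2*22 - (-17)*4] + 19*[2*(-4) - 3*4]
  = (-3)*(-2) - (-3)*(112) + 19*(-20) = -38
x = Dx/D = 0/38 = 0, y = Dy/D = -190/38 = -5, z = Dz/D = -38/38 = -1
Check eq1: (-3)(0) + (-3)(-5) + (-4)(-1) = 19 = 19 ✓
Check eq2: (2)(0) + (3)(-5) + (2)(-1) = -17 = -17 ✓
Check eq3: (4)(0) + (-4)(-5) + (-2)(-1) = 22 = 22 ✓

x = 0, y = -5, z = -1


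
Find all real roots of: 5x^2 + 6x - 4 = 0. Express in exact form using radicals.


Using the quadratic formula: x = (-b ± sqrt(b^2 - 4ac)) / (2a)
Here a = 5, b = 6, c = -4
Discriminant = b^2 - 4ac = 6^2 - 4(5)(-4) = 36 + 80 = 116
Since discriminant = 116 > 0, there are two real roots.
x = (-6 ± 2*sqrt(29)) / 10
Simplifying: x = (-3 ± sqrt(29)) / 5
Numerically: x ≈ 0.4770 or x ≈ -1.6770

x = (-3 + sqrt(29)) / 5 or x = (-3 - sqrt(29)) / 5


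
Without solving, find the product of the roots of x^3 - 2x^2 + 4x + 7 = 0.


By Vieta's formulas for x^3 + bx^2 + cx + d = 0:
  r1 + r2 + r3 = -b/a = 2
  r1*r2 + r1*r3 + r2*r3 = c/a = 4
  r1*r2*r3 = -d/a = -7


Product = -7


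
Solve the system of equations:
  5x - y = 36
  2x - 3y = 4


Using Cramer's rule:
Determinant D = (5)(-3) - (2)(-1) = -15 + 2 = -13
Dx = (36)(-3) - (4)(-1) = -108 + 4 = -104
Dy = (5)(4) - (2)(36) = 20 - 72 = -52
x = Dx/D = -104/-13 = 8
y = Dy/D = -52/-13 = 4

x = 8, y = 4


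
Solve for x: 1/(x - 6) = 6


Multiply both sides by (x - 6): 1 = 6(x - 6)
Distribute: 1 = 6x - 36
6x = 1 + 36 = 37
x = 37/6

x = 37/6


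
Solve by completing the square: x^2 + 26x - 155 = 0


Start: x^2 + 26x - 155 = 0
Move constant: x^2 + 26x = 155
Half of 26 is 13, squared is 169
Add 169 to both sides: x^2 + 26x + 169 = 324
(x + 13)^2 = 324
x + 13 = ±18
x = -13 + 18 = 5 or x = -13 - 18 = -31

x = -31, x = 5


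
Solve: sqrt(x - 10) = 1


Square both sides: x - 10 = 1^2 = 1
x = 1 + 10 = 11
x = 11
Check: sqrt(1*11 - 10) = sqrt(1) = 1 ✓

x = 11


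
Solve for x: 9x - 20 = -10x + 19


Starting with: 9x - 20 = -10x + 19
Move all x terms to left: (9 + 10)x = 19 + 20
Simplify: 19x = 39
Divide both sides by 19: x = 39/19

x = 39/19


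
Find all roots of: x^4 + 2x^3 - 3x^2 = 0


The lowest-degree term is x^2, so x = 0 is a root with multiplicity 2. Factor out x^2:
  x^2 + 2x - 3 = 0
Solve the quadratic x^2 + 2x - 3 = 0: discriminant = 2^2 - 4(1)(-3) = 4 + 12 = 16.
sqrt(16) = 4, so x = (-2 ± 4)/2: x = 1 or x = -3.
Collecting all roots found:

x = -3, x = 0 (multiplicity 2), x = 1


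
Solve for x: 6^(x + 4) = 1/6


Express both sides with the same base.
1/6 = 6^(-1)
Since the bases match, equate exponents: x + 4 = -1
So x = -1 - (4) = -5

x = -5


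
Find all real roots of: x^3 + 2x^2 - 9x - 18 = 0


Let p(x) = x^3 + 2x^2 - 9x - 18. By the rational root theorem (leading coefficient 1), any rational root is an integer divisor of 18: try ±1, ±2, ... in turn.
Test x = 1: value = -24 ≠ 0.
Test x = -1: value = -8 ≠ 0.
Test x = 2: value = -20 ≠ 0.
Test x = -2: value = 0 ✓, so (x + 2) is a factor.
Synthetic division by (x + 2): bring down 1; 1(-2) + 2 = 0; 0(-2) - 9 = -9; (-9)(-2) - 18 = 0 → quotient x^2 - 9, remainder 0.
Solve the quadratic x^2 - 9 = 0: discriminant = 0^2 - 4(1)(-9) = 0 + 36 = 36.
sqrt(36) = 6, so x = (0 ± 6)/2: x = 3 or x = -3.

x = -3, x = -2, x = 3


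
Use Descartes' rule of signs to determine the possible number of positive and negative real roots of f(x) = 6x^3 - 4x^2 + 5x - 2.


Descartes' rule of signs:

For positive roots, count sign changes in f(x) = 6x^3 - 4x^2 + 5x - 2:
Signs of coefficients: +, -, +, -
Number of sign changes: 3
Possible positive real roots: 3, 1

For negative roots, examine f(-x) = -6x^3 - 4x^2 - 5x - 2:
Signs of coefficients: -, -, -, -
Number of sign changes: 0
Possible negative real roots: 0

Positive roots: 3 or 1; Negative roots: 0


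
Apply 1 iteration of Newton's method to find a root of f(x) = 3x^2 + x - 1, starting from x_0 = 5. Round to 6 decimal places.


Newton's method: x_(n+1) = x_n - f(x_n)/f'(x_n)
f(x) = 3x^2 + x - 1
f'(x) = 6x + 1

Iteration 1:
  f(5.000000) = 79.000000
  f'(5.000000) = 31.000000
  x_1 = 5.000000 - (79.000000)/(31.000000) = 2.451613

x_1 = 2.451613


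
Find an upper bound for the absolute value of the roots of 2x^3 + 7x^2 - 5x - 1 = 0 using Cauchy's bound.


Cauchy's bound: all roots r satisfy |r| <= 1 + max(|a_i/a_n|) for i = 0,...,n-1
where a_n is the leading coefficient.

Coefficients: [2, 7, -5, -1]
Leading coefficient a_n = 2
Ratios |a_i/a_n|: 7/2, 5/2, 1/2
Maximum ratio: 7/2
Cauchy's bound: |r| <= 1 + 7/2 = 9/2

Upper bound = 9/2


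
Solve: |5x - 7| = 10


An absolute value equation |expr| = 10 gives two cases:
Case 1: 5x - 7 = 10
  5x = 17, so x = 17/5
Case 2: 5x - 7 = -10
  5x = -3, so x = -3/5

x = -3/5, x = 17/5


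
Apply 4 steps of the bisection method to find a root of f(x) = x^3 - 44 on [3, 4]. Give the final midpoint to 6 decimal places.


f(x) = x^3 - 44
f(3) = -17 < 0
f(4) = 20 > 0

Step 1: midpoint = (3.000000 + 4.000000)/2 = 3.500000
  f(3.500000) = -1.125000
  f(mid) < 0, so root is in [3.500000, 4.000000]

Step 2: midpoint = (3.500000 + 4.000000)/2 = 3.750000
  f(3.750000) = 8.734375
  f(mid) > 0, so root is in [3.500000, 3.750000]

Step 3: midpoint = (3.500000 + 3.750000)/2 = 3.625000
  f(3.625000) = 3.634766
  f(mid) > 0, so root is in [3.500000, 3.625000]

Step 4: midpoint = (3.500000 + 3.625000)/2 = 3.562500
  f(3.562500) = 1.213135
  f(mid) > 0, so root is in [3.500000, 3.562500]

midpoint = 3.562500


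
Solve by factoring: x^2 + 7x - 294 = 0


We need two numbers that multiply to -294 and add to 7.
Those numbers are -14 and 21 (since (-14) * 21 = -294 and (-14) + 21 = 7).
So x^2 + 7x - 294 = (x - 14)(x + 21) = 0
Setting each factor to zero: x = 14 or x = -21

x = -21, x = 14


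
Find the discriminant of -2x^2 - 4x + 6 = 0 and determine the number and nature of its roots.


For ax^2 + bx + c = 0, discriminant D = b^2 - 4ac
Here a = -2, b = -4, c = 6
D = (-4)^2 - 4(-2)(6) = 16 + 48 = 64

D = 64 > 0 and is a perfect square (sqrt = 8)
The equation has 2 distinct real rational roots.

Discriminant = 64, 2 distinct real rational roots


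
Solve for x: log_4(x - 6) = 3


Convert to exponential form: x - 6 = 4^3 = 64
x = 64 + 6 = 70
Check: log_4(70 - 6) = log_4(64) = log_4(64) = 3 ✓

x = 70


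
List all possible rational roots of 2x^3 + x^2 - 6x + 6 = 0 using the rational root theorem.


Rational root theorem: possible roots are ±p/q where:
  p divides the constant term (6): p ∈ {1, 2, 3, 6}
  q divides the leading coefficient (2): q ∈ {1, 2}

All possible rational roots: -6, -3, -2, -3/2, -1, -1/2, 1/2, 1, 3/2, 2, 3, 6

-6, -3, -2, -3/2, -1, -1/2, 1/2, 1, 3/2, 2, 3, 6


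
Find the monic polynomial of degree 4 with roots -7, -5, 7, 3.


A monic polynomial with roots -7, -5, 7, 3 is:
p(x) = (x + 7)(x + 5)(x - 7)(x - 3)
After multiplying by (x + 7): x + 7
After multiplying by (x + 5): x^2 + 12x + 35
After multiplying by (x - 7): x^3 + 5x^2 - 49x - 245
After multiplying by (x - 3): x^4 + 2x^3 - 64x^2 - 98x + 735

x^4 + 2x^3 - 64x^2 - 98x + 735


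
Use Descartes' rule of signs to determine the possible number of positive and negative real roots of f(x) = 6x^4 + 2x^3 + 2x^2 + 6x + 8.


Descartes' rule of signs:

For positive roots, count sign changes in f(x) = 6x^4 + 2x^3 + 2x^2 + 6x + 8:
Signs of coefficients: +, +, +, +, +
Number of sign changes: 0
Possible positive real roots: 0

For negative roots, examine f(-x) = 6x^4 - 2x^3 + 2x^2 - 6x + 8:
Signs of coefficients: +, -, +, -, +
Number of sign changes: 4
Possible negative real roots: 4, 2, 0

Positive roots: 0; Negative roots: 4 or 2 or 0


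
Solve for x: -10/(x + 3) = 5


Multiply both sides by (x + 3): -10 = 5(x + 3)
Distribute: -10 = 5x + 15
5x = -10 - 15 = -25
x = -5

x = -5


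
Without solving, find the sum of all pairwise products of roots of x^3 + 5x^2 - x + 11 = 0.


By Vieta's formulas for x^3 + bx^2 + cx + d = 0:
  r1 + r2 + r3 = -b/a = -5
  r1*r2 + r1*r3 + r2*r3 = c/a = -1
  r1*r2*r3 = -d/a = -11


Sum of pairwise products = -1


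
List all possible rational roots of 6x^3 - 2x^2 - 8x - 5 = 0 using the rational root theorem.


Rational root theorem: possible roots are ±p/q where:
  p divides the constant term (-5): p ∈ {1, 5}
  q divides the leading coefficient (6): q ∈ {1, 2, 3, 6}

All possible rational roots: -5, -5/2, -5/3, -1, -5/6, -1/2, -1/3, -1/6, 1/6, 1/3, 1/2, 5/6, 1, 5/3, 5/2, 5

-5, -5/2, -5/3, -1, -5/6, -1/2, -1/3, -1/6, 1/6, 1/3, 1/2, 5/6, 1, 5/3, 5/2, 5


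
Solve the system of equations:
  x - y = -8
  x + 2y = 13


Using Cramer's rule:
Determinant D = (1)(2) - (1)(-1) = 2 + 1 = 3
Dx = (-8)(2) - (13)(-1) = -16 + 13 = -3
Dy = (1)(13) - (1)(-8) = 13 + 8 = 21
x = Dx/D = -3/3 = -1
y = Dy/D = 21/3 = 7

x = -1, y = 7


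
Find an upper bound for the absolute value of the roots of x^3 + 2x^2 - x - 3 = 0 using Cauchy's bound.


Cauchy's bound: all roots r satisfy |r| <= 1 + max(|a_i/a_n|) for i = 0,...,n-1
where a_n is the leading coefficient.

Coefficients: [1, 2, -1, -3]
Leading coefficient a_n = 1
Ratios |a_i/a_n|: 2, 1, 3
Maximum ratio: 3
Cauchy's bound: |r| <= 1 + 3 = 4

Upper bound = 4


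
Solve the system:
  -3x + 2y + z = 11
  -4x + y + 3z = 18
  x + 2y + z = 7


Using Cramer's rule. Expand each determinant along the first row.
D  = (-3)*[1*1 - 3*2] - 2*[(-4)*1 - 3*1] + 1*[(-4)*2 - 1*1]
  = (-3)*(-5) - 2*(-7) + 1*(-9) = 20
Dx = 11*[1*1 - 3*2] - 2*[18*1 - 3*7] + 1*[18*2 - 1*7]
  = 11*(-5) - 2*(-3) + 1*(29) = -20
Dy = (-3)*[18*1 - 3*7] - 11*[(-4)*1 - 3*1] + 1*[(-4)*7 - 18*1]
  = (-3)*(-3) - 11*(-7) + 1*(-46) = 40
Dz = (-3)*[1*7 - 18*2] - 2*[(-4)*7 - 18*1] + 11*[(-4)*2 - 1*1]
  = (-3)*(-29) - 2*(-46) + 11*(-9) = 80
x = Dx/D = -20/20 = -1, y = Dy/D = 40/20 = 2, z = Dz/D = 80/20 = 4
Check eq1: (-3)(-1) + (2)(2) + (1)(4) = 11 = 11 ✓
Check eq2: (-4)(-1) + (1)(2) + (3)(4) = 18 = 18 ✓
Check eq3: (1)(-1) + (2)(2) + (1)(4) = 7 = 7 ✓

x = -1, y = 2, z = 4


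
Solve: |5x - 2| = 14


An absolute value equation |expr| = 14 gives two cases:
Case 1: 5x - 2 = 14
  5x = 16, so x = 16/5
Case 2: 5x - 2 = -14
  5x = -12, so x = -12/5

x = -12/5, x = 16/5


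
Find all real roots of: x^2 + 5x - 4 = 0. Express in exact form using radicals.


Using the quadratic formula: x = (-b ± sqrt(b^2 - 4ac)) / (2a)
Here a = 1, b = 5, c = -4
Discriminant = b^2 - 4ac = 5^2 - 4(1)(-4) = 25 + 16 = 41
Since discriminant = 41 > 0, there are two real roots.
x = (-5 ± sqrt(41)) / 2
Numerically: x ≈ 0.7016 or x ≈ -5.7016

x = (-5 + sqrt(41)) / 2 or x = (-5 - sqrt(41)) / 2


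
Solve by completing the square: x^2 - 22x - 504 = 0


Start: x^2 - 22x - 504 = 0
Move constant: x^2 - 22x = 504
Half of -22 is -11, squared is 121
Add 121 to both sides: x^2 - 22x + 121 = 625
(x - 11)^2 = 625
x - 11 = ±25
x = 11 + 25 = 36 or x = 11 - 25 = -14

x = -14, x = 36


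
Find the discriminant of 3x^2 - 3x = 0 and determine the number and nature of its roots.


For ax^2 + bx + c = 0, discriminant D = b^2 - 4ac
Here a = 3, b = -3, c = 0
D = (-3)^2 - 4(3)(0) = 9 - 0 = 9

D = 9 > 0 and is a perfect square (sqrt = 3)
The equation has 2 distinct real rational roots.

Discriminant = 9, 2 distinct real rational roots


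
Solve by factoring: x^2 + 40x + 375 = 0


We need two numbers that multiply to 375 and add to 40.
Those numbers are 15 and 25 (since 15 * 25 = 375 and 15 + 25 = 40).
So x^2 + 40x + 375 = (x + 15)(x + 25) = 0
Setting each factor to zero: x = -15 or x = -25

x = -25, x = -15


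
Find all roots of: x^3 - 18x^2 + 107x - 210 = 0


Let p(x) = x^3 - 18x^2 + 107x - 210. By the rational root theorem (leading coefficient 1), any rational root is an integer divisor of 210: try ±1, ±2, ... in turn.
Test x = 1: value = -120 ≠ 0.
Test x = -1: value = -336 ≠ 0.
Test x = 2: value = -60 ≠ 0.
Test x = -2: value = -504 ≠ 0.
Test x = 3: value = -24 ≠ 0.
Test x = -3: value = -720 ≠ 0.
Test x = 5: value = 0 ✓, so (x - 5) is a factor.
Synthetic division by (x - 5): bring down 1; 1(5) - 18 = -13; (-13)(5) + 107 = 42; 42(5) - 210 = 0 → quotient x^2 - 13x + 42, remainder 0.
Solve the quadratic x^2 - 13x + 42 = 0: discriminant = (-13)^2 - 4(1)(42) = 169 - 168 = 1.
sqrt(1) = 1, so x = (13 ± 1)/2: x = 7 or x = 6.
Collecting all roots found:

x = 5, x = 6, x = 7


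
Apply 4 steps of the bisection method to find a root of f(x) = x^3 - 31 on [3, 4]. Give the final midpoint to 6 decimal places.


f(x) = x^3 - 31
f(3) = -4 < 0
f(4) = 33 > 0

Step 1: midpoint = (3.000000 + 4.000000)/2 = 3.500000
  f(3.500000) = 11.875000
  f(mid) > 0, so root is in [3.000000, 3.500000]

Step 2: midpoint = (3.000000 + 3.500000)/2 = 3.250000
  f(3.250000) = 3.328125
  f(mid) > 0, so root is in [3.000000, 3.250000]

Step 3: midpoint = (3.000000 + 3.250000)/2 = 3.125000
  f(3.125000) = -0.482422
  f(mid) < 0, so root is in [3.125000, 3.250000]

Step 4: midpoint = (3.125000 + 3.250000)/2 = 3.187500
  f(3.187500) = 1.385498
  f(mid) > 0, so root is in [3.125000, 3.187500]

midpoint = 3.187500


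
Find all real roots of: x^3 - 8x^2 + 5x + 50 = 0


Let p(x) = x^3 - 8x^2 + 5x + 50. By the rational root theorem (leading coefficient 1), any rational root is an integer divisor of 50: try ±1, ±2, ... in turn.
Test x = 1: value = 48 ≠ 0.
Test x = -1: value = 36 ≠ 0.
Test x = 2: value = 36 ≠ 0.
Test x = -2: value = 0 ✓, so (x + 2) is a factor.
Synthetic division by (x + 2): bring down 1; 1(-2) - 8 = -10; (-10)(-2) + 5 = 25; 25(-2) + 50 = 0 → quotient x^2 - 10x + 25, remainder 0.
Solve the quadratic x^2 - 10x + 25 = 0: discriminant = (-10)^2 - 4(1)(25) = 100 - 100 = 0.
Discriminant = 0, so a double root: x = 10/2 = 5.

x = -2, x = 5 (multiplicity 2)


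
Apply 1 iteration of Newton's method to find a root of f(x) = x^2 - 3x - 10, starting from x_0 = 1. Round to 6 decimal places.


Newton's method: x_(n+1) = x_n - f(x_n)/f'(x_n)
f(x) = x^2 - 3x - 10
f'(x) = 2x - 3

Iteration 1:
  f(1.000000) = -12.000000
  f'(1.000000) = -1.000000
  x_1 = 1.000000 - (-12.000000)/(-1.000000) = -11.000000

x_1 = -11.000000


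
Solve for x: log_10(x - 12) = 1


Convert to exponential form: x - 12 = 10^1 = 10
x = 10 + 12 = 22
Check: log_10(22 - 12) = log_10(10) = log_10(10) = 1 ✓

x = 22


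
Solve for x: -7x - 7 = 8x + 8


Starting with: -7x - 7 = 8x + 8
Move all x terms to left: (-7 - 8)x = 8 + 7
Simplify: -15x = 15
Divide both sides by -15: x = -1

x = -1


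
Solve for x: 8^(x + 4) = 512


Express both sides with the same base.
512 = 8^3
Since the bases match, equate exponents: x + 4 = 3
So x = 3 - (4) = -1

x = -1


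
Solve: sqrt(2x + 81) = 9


Square both sides: 2x + 81 = 9^2 = 81
2x = 81 - 81 = 0
x = 0
Check: sqrt(2*0 + 81) = sqrt(81) = 9 ✓

x = 0


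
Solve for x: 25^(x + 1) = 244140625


Express both sides with the same base.
244140625 = 25^6
Since the bases match, equate exponents: x + 1 = 6
So x = 6 - (1) = 5

x = 5


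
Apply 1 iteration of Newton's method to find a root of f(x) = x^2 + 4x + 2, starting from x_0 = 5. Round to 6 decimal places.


Newton's method: x_(n+1) = x_n - f(x_n)/f'(x_n)
f(x) = x^2 + 4x + 2
f'(x) = 2x + 4

Iteration 1:
  f(5.000000) = 47.000000
  f'(5.000000) = 14.000000
  x_1 = 5.000000 - (47.000000)/(14.000000) = 1.642857

x_1 = 1.642857


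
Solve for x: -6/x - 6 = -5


Subtract -6 from both sides: -6/x = 1
Multiply both sides by x: -6 = 1 * x
Divide by 1: x = -6

x = -6


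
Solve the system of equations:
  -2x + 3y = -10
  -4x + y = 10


Using Cramer's rule:
Determinant D = (-2)(1) - (-4)(3) = -2 + 12 = 10
Dx = (-10)(1) - (10)(3) = -10 - 30 = -40
Dy = (-2)(10) - (-4)(-10) = -20 - 40 = -60
x = Dx/D = -40/10 = -4
y = Dy/D = -60/10 = -6

x = -4, y = -6


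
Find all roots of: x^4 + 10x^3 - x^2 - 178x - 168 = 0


Let p(x) = x^4 + 10x^3 - x^2 - 178x - 168. By the rational root theorem (leading coefficient 1), any rational root is an integer divisor of 168: try ±1, ±2, ... in turn.
Test x = 1: value = -336 ≠ 0.
Test x = -1: value = 0 ✓, so (x + 1) is a factor.
Synthetic division by (x + 1): bring down 1; 1(-1) + 10 = 9; 9(-1) - 1 = -10; (-10)(-1) - 178 = -168; (-168)(-1) - 168 = 0 → quotient x^3 + 9x^2 - 10x - 168, remainder 0.
Continue with the quotient x^3 + 9x^2 - 10x - 168 (candidates must divide 168; re-test x = -1 first in case it repeats).
Test x = -1: value = -150 ≠ 0.
Test x = 2: value = -144 ≠ 0.
Test x = -2: value = -120 ≠ 0.
Test x = 3: value = -90 ≠ 0.
Test x = -3: value = -84 ≠ 0.
Test x = 4: value = 0 ✓, so (x - 4) is a factor.
Synthetic division by (x - 4): bring down 1; 1(4) + 9 = 13; 13(4) - 10 = 42; 42(4) - 168 = 0 → quotient x^2 + 13x + 42, remainder 0.
Solve the quadratic x^2 + 13x + 42 = 0: discriminant = 13^2 - 4(1)(42) = 169 - 168 = 1.
sqrt(1) = 1, so x = (-13 ± 1)/2: x = -6 or x = -7.
Collecting all roots found:

x = -7, x = -6, x = -1, x = 4


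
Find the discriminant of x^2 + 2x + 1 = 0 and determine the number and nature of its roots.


For ax^2 + bx + c = 0, discriminant D = b^2 - 4ac
Here a = 1, b = 2, c = 1
D = (2)^2 - 4(1)(1) = 4 - 4 = 0

D = 0
The equation has exactly 1 real root (a repeated/double root).

Discriminant = 0, 1 repeated real root


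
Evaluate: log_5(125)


We need the exponent such that 5^? = 125
5^3 = 125
Therefore log_5(125) = 3

3


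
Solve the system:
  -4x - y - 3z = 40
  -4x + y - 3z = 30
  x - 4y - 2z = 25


Using Cramer's rule. Expand each determinant along the first row.
D  = (-4)*[1*(-2) - (-3)*(-4)] - (-1)*[(-4)*(-2) - (-3)*1] + (-3)*[(-4)*(-4) - 1*1]
  = (-4)*(-14) - (-1)*(11) + (-3)*(15) = 22
Dx = 40*[1*(-2) - (-3)*(-4)] - (-1)*[30*(-2) - (-3)*25] + (-3)*[30*(-4) - 1*25]
  = 40*(-14) - (-1)*(15) + (-3)*(-145) = -110
Dy = (-4)*[30*(-2) - (-3)*25] - 40*[(-4)*(-2) - (-3)*1] + (-3)*[(-4)*25 - 30*1]
  = (-4)*(15) - 40*(11) + (-3)*(-130) = -110
Dz = (-4)*[1*25 - 30*(-4)] - (-1)*[(-4)*25 - 30*1] + 40*[(-4)*(-4) - 1*1]
  = (-4)*(145) - (-1)*(-130) + 40*(15) = -110
x = Dx/D = -110/22 = -5, y = Dy/D = -110/22 = -5, z = Dz/D = -110/22 = -5
Check eq1: (-4)(-5) + (-1)(-5) + (-3)(-5) = 40 = 40 ✓
Check eq2: (-4)(-5) + (1)(-5) + (-3)(-5) = 30 = 30 ✓
Check eq3: (1)(-5) + (-4)(-5) + (-2)(-5) = 25 = 25 ✓

x = -5, y = -5, z = -5


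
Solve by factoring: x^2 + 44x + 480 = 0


We need two numbers that multiply to 480 and add to 44.
Those numbers are 20 and 24 (since 20 * 24 = 480 and 20 + 24 = 44).
So x^2 + 44x + 480 = (x + 20)(x + 24) = 0
Setting each factor to zero: x = -20 or x = -24

x = -24, x = -20


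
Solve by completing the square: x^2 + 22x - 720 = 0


Start: x^2 + 22x - 720 = 0
Move constant: x^2 + 22x = 720
Half of 22 is 11, squared is 121
Add 121 to both sides: x^2 + 22x + 121 = 841
(x + 11)^2 = 841
x + 11 = ±29
x = -11 + 29 = 18 or x = -11 - 29 = -40

x = -40, x = 18


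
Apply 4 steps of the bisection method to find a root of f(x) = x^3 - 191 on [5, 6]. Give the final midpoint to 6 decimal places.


f(x) = x^3 - 191
f(5) = -66 < 0
f(6) = 25 > 0

Step 1: midpoint = (5.000000 + 6.000000)/2 = 5.500000
  f(5.500000) = -24.625000
  f(mid) < 0, so root is in [5.500000, 6.000000]

Step 2: midpoint = (5.500000 + 6.000000)/2 = 5.750000
  f(5.750000) = -0.890625
  f(mid) < 0, so root is in [5.750000, 6.000000]

Step 3: midpoint = (5.750000 + 6.000000)/2 = 5.875000
  f(5.875000) = 11.779297
  f(mid) > 0, so root is in [5.750000, 5.875000]

Step 4: midpoint = (5.750000 + 5.875000)/2 = 5.812500
  f(5.812500) = 5.376221
  f(mid) > 0, so root is in [5.750000, 5.812500]

midpoint = 5.812500


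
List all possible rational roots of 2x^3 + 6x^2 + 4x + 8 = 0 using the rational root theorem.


Rational root theorem: possible roots are ±p/q where:
  p divides the constant term (8): p ∈ {1, 2, 4, 8}
  q divides the leading coefficient (2): q ∈ {1, 2}

All possible rational roots: -8, -4, -2, -1, -1/2, 1/2, 1, 2, 4, 8

-8, -4, -2, -1, -1/2, 1/2, 1, 2, 4, 8


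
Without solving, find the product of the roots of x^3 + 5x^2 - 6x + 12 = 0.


By Vieta's formulas for x^3 + bx^2 + cx + d = 0:
  r1 + r2 + r3 = -b/a = -5
  r1*r2 + r1*r3 + r2*r3 = c/a = -6
  r1*r2*r3 = -d/a = -12


Product = -12


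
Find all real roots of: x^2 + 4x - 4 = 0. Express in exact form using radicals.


Using the quadratic formula: x = (-b ± sqrt(b^2 - 4ac)) / (2a)
Here a = 1, b = 4, c = -4
Discriminant = b^2 - 4ac = 4^2 - 4(1)(-4) = 16 + 16 = 32
Since discriminant = 32 > 0, there are two real roots.
x = (-4 ± 4*sqrt(2)) / 2
Simplifying: x = -2 ± 2*sqrt(2)
Numerically: x ≈ 0.8284 or x ≈ -4.8284

x = -2 + 2*sqrt(2) or x = -2 - 2*sqrt(2)


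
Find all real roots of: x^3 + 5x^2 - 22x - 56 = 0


Let p(x) = x^3 + 5x^2 - 22x - 56. By the rational root theorem (leading coefficient 1), any rational root is an integer divisor of 56: try ±1, ±2, ... in turn.
Test x = 1: value = -72 ≠ 0.
Test x = -1: value = -30 ≠ 0.
Test x = 2: value = -72 ≠ 0.
Test x = -2: value = 0 ✓, so (x + 2) is a factor.
Synthetic division by (x + 2): bring down 1; 1(-2) + 5 = 3; 3(-2) - 22 = -28; (-28)(-2) - 56 = 0 → quotient x^2 + 3x - 28, remainder 0.
Solve the quadratic x^2 + 3x - 28 = 0: discriminant = 3^2 - 4(1)(-28) = 9 + 112 = 121.
sqrt(121) = 11, so x = (-3 ± 11)/2: x = 4 or x = -7.

x = -7, x = -2, x = 4


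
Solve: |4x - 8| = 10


An absolute value equation |expr| = 10 gives two cases:
Case 1: 4x - 8 = 10
  4x = 18, so x = 9/2
Case 2: 4x - 8 = -10
  4x = -2, so x = -1/2

x = -1/2, x = 9/2


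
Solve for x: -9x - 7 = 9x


Starting with: -9x - 7 = 9x
Move all x terms to left: (-9 - 9)x = 0 + 7
Simplify: -18x = 7
Divide both sides by -18: x = -7/18

x = -7/18


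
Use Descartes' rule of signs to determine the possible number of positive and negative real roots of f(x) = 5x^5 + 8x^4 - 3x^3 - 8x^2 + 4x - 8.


Descartes' rule of signs:

For positive roots, count sign changes in f(x) = 5x^5 + 8x^4 - 3x^3 - 8x^2 + 4x - 8:
Signs of coefficients: +, +, -, -, +, -
Number of sign changes: 3
Possible positive real roots: 3, 1

For negative roots, examine f(-x) = -5x^5 + 8x^4 + 3x^3 - 8x^2 - 4x - 8:
Signs of coefficients: -, +, +, -, -, -
Number of sign changes: 2
Possible negative real roots: 2, 0

Positive roots: 3 or 1; Negative roots: 2 or 0


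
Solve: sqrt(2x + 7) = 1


Square both sides: 2x + 7 = 1^2 = 1
2x = 1 - 7 = -6
x = -3
Check: sqrt(2*(-3) + 7) = sqrt(1) = 1 ✓

x = -3


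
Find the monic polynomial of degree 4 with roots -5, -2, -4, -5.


A monic polynomial with roots -5, -2, -4, -5 is:
p(x) = (x + 5)(x + 2)(x + 4)(x + 5)
After multiplying by (x + 5): x + 5
After multiplying by (x + 2): x^2 + 7x + 10
After multiplying by (x + 4): x^3 + 11x^2 + 38x + 40
After multiplying by (x + 5): x^4 + 16x^3 + 93x^2 + 230x + 200

x^4 + 16x^3 + 93x^2 + 230x + 200


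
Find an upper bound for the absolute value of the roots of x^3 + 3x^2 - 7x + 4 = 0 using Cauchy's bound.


Cauchy's bound: all roots r satisfy |r| <= 1 + max(|a_i/a_n|) for i = 0,...,n-1
where a_n is the leading coefficient.

Coefficients: [1, 3, -7, 4]
Leading coefficient a_n = 1
Ratios |a_i/a_n|: 3, 7, 4
Maximum ratio: 7
Cauchy's bound: |r| <= 1 + 7 = 8

Upper bound = 8


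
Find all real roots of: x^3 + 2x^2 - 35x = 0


The constant term is 0, so x = 0 is a root. Factor out x:
  x(x^2 + 2x - 35) = 0
Solve the quadratic x^2 + 2x - 35 = 0: discriminant = 2^2 - 4(1)(-35) = 4 + 140 = 144.
sqrt(144) = 12, so x = (-2 ± 12)/2: x = 5 or x = -7.

x = -7, x = 0, x = 5


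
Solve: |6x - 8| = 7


An absolute value equation |expr| = 7 gives two cases:
Case 1: 6x - 8 = 7
  6x = 15, so x = 5/2
Case 2: 6x - 8 = -7
  6x = 1, so x = 1/6

x = 1/6, x = 5/2


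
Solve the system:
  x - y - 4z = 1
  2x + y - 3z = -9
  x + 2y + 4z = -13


Using Cramer's rule. Expand each determinant along the first row.
D  = 1*[1*4 - (-3)*2] - (-1)*[2*4 - (-3)*1] + (-4)*[2*2 - 1*1]
  = 1*(10) - (-1)*(11) + (-4)*(3) = 9
Dx = 1*[1*4 - (-3)*2] - (-1)*[(-9)*4 - (-3)*(-13)] + (-4)*[(-9)*2 - 1*(-13)]
  = 1*(10) - (-1)*(-75) + (-4)*(-5) = -45
Dy = 1*[(-9)*4 - (-3)*(-13)] - 1*[2*4 - (-3)*1] + (-4)*[2*(-13) - (-9)*1]
  = 1*(-75) - 1*(11) + (-4)*(-17) = -18
Dz = 1*[1*(-13) - (-9)*2] - (-1)*[2*(-13) - (-9)*1] + 1*[2*2 - 1*1]
  = 1*(5) - (-1)*(-17) + 1*(3) = -9
x = Dx/D = -45/9 = -5, y = Dy/D = -18/9 = -2, z = Dz/D = -9/9 = -1
Check eq1: (1)(-5) + (-1)(-2) + (-4)(-1) = 1 = 1 ✓
Check eq2: (2)(-5) + (1)(-2) + (-3)(-1) = -9 = -9 ✓
Check eq3: (1)(-5) + (2)(-2) + (4)(-1) = -13 = -13 ✓

x = -5, y = -2, z = -1


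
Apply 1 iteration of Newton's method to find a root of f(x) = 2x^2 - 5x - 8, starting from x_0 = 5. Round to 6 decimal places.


Newton's method: x_(n+1) = x_n - f(x_n)/f'(x_n)
f(x) = 2x^2 - 5x - 8
f'(x) = 4x - 5

Iteration 1:
  f(5.000000) = 17.000000
  f'(5.000000) = 15.000000
  x_1 = 5.000000 - (17.000000)/(15.000000) = 3.866667

x_1 = 3.866667


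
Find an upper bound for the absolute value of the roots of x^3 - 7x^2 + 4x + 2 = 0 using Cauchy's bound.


Cauchy's bound: all roots r satisfy |r| <= 1 + max(|a_i/a_n|) for i = 0,...,n-1
where a_n is the leading coefficient.

Coefficients: [1, -7, 4, 2]
Leading coefficient a_n = 1
Ratios |a_i/a_n|: 7, 4, 2
Maximum ratio: 7
Cauchy's bound: |r| <= 1 + 7 = 8

Upper bound = 8


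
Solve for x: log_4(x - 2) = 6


Convert to exponential form: x - 2 = 4^6 = 4096
x = 4096 + 2 = 4098
Check: log_4(4098 - 2) = log_4(4096) = log_4(4096) = 6 ✓

x = 4098


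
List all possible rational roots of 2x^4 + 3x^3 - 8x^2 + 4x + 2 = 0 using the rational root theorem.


Rational root theorem: possible roots are ±p/q where:
  p divides the constant term (2): p ∈ {1, 2}
  q divides the leading coefficient (2): q ∈ {1, 2}

All possible rational roots: -2, -1, -1/2, 1/2, 1, 2

-2, -1, -1/2, 1/2, 1, 2


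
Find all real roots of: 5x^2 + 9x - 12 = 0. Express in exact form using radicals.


Using the quadratic formula: x = (-b ± sqrt(b^2 - 4ac)) / (2a)
Here a = 5, b = 9, c = -12
Discriminant = b^2 - 4ac = 9^2 - 4(5)(-12) = 81 + 240 = 321
Since discriminant = 321 > 0, there are two real roots.
x = (-9 ± sqrt(321)) / 10
Numerically: x ≈ 0.8916 or x ≈ -2.6916

x = (-9 + sqrt(321)) / 10 or x = (-9 - sqrt(321)) / 10


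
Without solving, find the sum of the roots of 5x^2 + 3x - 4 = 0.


By Vieta's formulas for ax^2 + bx + c = 0:
  Sum of roots = -b/a
  Product of roots = c/a

Here a = 5, b = 3, c = -4
Sum = -(3)/5 = -3/5
Product = -4/5 = -4/5

Sum = -3/5


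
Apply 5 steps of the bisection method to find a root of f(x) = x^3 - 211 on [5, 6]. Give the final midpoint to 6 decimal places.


f(x) = x^3 - 211
f(5) = -86 < 0
f(6) = 5 > 0

Step 1: midpoint = (5.000000 + 6.000000)/2 = 5.500000
  f(5.500000) = -44.625000
  f(mid) < 0, so root is in [5.500000, 6.000000]

Step 2: midpoint = (5.500000 + 6.000000)/2 = 5.750000
  f(5.750000) = -20.890625
  f(mid) < 0, so root is in [5.750000, 6.000000]

Step 3: midpoint = (5.750000 + 6.000000)/2 = 5.875000
  f(5.875000) = -8.220703
  f(mid) < 0, so root is in [5.875000, 6.000000]

Step 4: midpoint = (5.875000 + 6.000000)/2 = 5.937500
  f(5.937500) = -1.679932
  f(mid) < 0, so root is in [5.937500, 6.000000]

Step 5: midpoint = (5.937500 + 6.000000)/2 = 5.968750
  f(5.968750) = 1.642548
  f(mid) > 0, so root is in [5.937500, 5.968750]

midpoint = 5.968750


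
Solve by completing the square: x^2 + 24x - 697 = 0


Start: x^2 + 24x - 697 = 0
Move constant: x^2 + 24x = 697
Half of 24 is 12, squared is 144
Add 144 to both sides: x^2 + 24x + 144 = 841
(x + 12)^2 = 841
x + 12 = ±29
x = -12 + 29 = 17 or x = -12 - 29 = -41

x = -41, x = 17


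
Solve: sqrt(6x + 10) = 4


Square both sides: 6x + 10 = 4^2 = 16
6x = 16 - 10 = 6
x = 1
Check: sqrt(6*1 + 10) = sqrt(16) = 4 ✓

x = 1


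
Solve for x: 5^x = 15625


Express both sides with the same base.
15625 = 5^6
Since the bases match: x = 6

x = 6


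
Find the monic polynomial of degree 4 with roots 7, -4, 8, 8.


A monic polynomial with roots 7, -4, 8, 8 is:
p(x) = (x - 7)(x + 4)(x - 8)(x - 8)
After multiplying by (x - 7): x - 7
After multiplying by (x + 4): x^2 - 3x - 28
After multiplying by (x - 8): x^3 - 11x^2 - 4x + 224
After multiplying by (x - 8): x^4 - 19x^3 + 84x^2 + 256x - 1792

x^4 - 19x^3 + 84x^2 + 256x - 1792


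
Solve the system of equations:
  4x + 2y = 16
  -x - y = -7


Using Cramer's rule:
Determinant D = (4)(-1) - (-1)(2) = -4 + 2 = -2
Dx = (16)(-1) - (-7)(2) = -16 + 14 = -2
Dy = (4)(-7) - (-1)(16) = -28 + 16 = -12
x = Dx/D = -2/-2 = 1
y = Dy/D = -12/-2 = 6

x = 1, y = 6


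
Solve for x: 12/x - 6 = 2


Subtract -6 from both sides: 12/x = 8
Multiply both sides by x: 12 = 8 * x
Divide by 8: x = 3/2

x = 3/2


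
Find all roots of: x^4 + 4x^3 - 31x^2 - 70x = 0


The constant term is 0, so x = 0 is a root. Factor out x:
  x^3 + 4x^2 - 31x - 70 = 0
Let p(x) = x^3 + 4x^2 - 31x - 70. By the rational root theorem (leading coefficient 1), any rational root is an integer divisor of 70: try ±1, ±2, ... in turn.
Test x = 1: value = -96 ≠ 0.
Test x = -1: value = -36 ≠ 0.
Test x = 2: value = -108 ≠ 0.
Test x = -2: value = 0 ✓, so (x + 2) is a factor.
Synthetic division by (x + 2): bring down 1; 1(-2) + 4 = 2; 2(-2) - 31 = -35; (-35)(-2) - 70 = 0 → quotient x^2 + 2x - 35, remainder 0.
Solve the quadratic x^2 + 2x - 35 = 0: discriminant = 2^2 - 4(1)(-35) = 4 + 140 = 144.
sqrt(144) = 12, so x = (-2 ± 12)/2: x = 5 or x = -7.
Collecting all roots found:

x = -7, x = -2, x = 0, x = 5


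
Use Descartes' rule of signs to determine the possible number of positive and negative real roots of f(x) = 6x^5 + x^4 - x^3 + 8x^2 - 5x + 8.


Descartes' rule of signs:

For positive roots, count sign changes in f(x) = 6x^5 + x^4 - x^3 + 8x^2 - 5x + 8:
Signs of coefficients: +, +, -, +, -, +
Number of sign changes: 4
Possible positive real roots: 4, 2, 0

For negative roots, examine f(-x) = -6x^5 + x^4 + x^3 + 8x^2 + 5x + 8:
Signs of coefficients: -, +, +, +, +, +
Number of sign changes: 1
Possible negative real roots: 1

Positive roots: 4 or 2 or 0; Negative roots: 1


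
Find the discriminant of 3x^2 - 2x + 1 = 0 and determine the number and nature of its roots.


For ax^2 + bx + c = 0, discriminant D = b^2 - 4ac
Here a = 3, b = -2, c = 1
D = (-2)^2 - 4(3)(1) = 4 - 12 = -8

D = -8 < 0
The equation has no real roots (2 complex conjugate roots).

Discriminant = -8, no real roots (2 complex conjugate roots)


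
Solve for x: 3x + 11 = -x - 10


Starting with: 3x + 11 = -x - 10
Move all x terms to left: (3 + 1)x = -10 - 11
Simplify: 4x = -21
Divide both sides by 4: x = -21/4

x = -21/4


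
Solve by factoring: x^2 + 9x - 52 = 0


We need two numbers that multiply to -52 and add to 9.
Those numbers are -4 and 13 (since (-4) * 13 = -52 and (-4) + 13 = 9).
So x^2 + 9x - 52 = (x - 4)(x + 13) = 0
Setting each factor to zero: x = 4 or x = -13

x = -13, x = 4


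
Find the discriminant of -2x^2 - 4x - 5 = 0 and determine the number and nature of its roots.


For ax^2 + bx + c = 0, discriminant D = b^2 - 4ac
Here a = -2, b = -4, c = -5
D = (-4)^2 - 4(-2)(-5) = 16 - 40 = -24

D = -24 < 0
The equation has no real roots (2 complex conjugate roots).

Discriminant = -24, no real roots (2 complex conjugate roots)


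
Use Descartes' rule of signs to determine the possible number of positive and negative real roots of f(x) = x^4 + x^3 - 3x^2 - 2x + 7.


Descartes' rule of signs:

For positive roots, count sign changes in f(x) = x^4 + x^3 - 3x^2 - 2x + 7:
Signs of coefficients: +, +, -, -, +
Number of sign changes: 2
Possible positive real roots: 2, 0

For negative roots, examine f(-x) = x^4 - x^3 - 3x^2 + 2x + 7:
Signs of coefficients: +, -, -, +, +
Number of sign changes: 2
Possible negative real roots: 2, 0

Positive roots: 2 or 0; Negative roots: 2 or 0


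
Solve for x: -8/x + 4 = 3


Subtract 4 from both sides: -8/x = -1
Multiply both sides by x: -8 = -1 * x
Divide by -1: x = 8

x = 8


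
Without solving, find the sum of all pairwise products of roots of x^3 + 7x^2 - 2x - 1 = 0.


By Vieta's formulas for x^3 + bx^2 + cx + d = 0:
  r1 + r2 + r3 = -b/a = -7
  r1*r2 + r1*r3 + r2*r3 = c/a = -2
  r1*r2*r3 = -d/a = 1


Sum of pairwise products = -2


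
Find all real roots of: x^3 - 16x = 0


The constant term is 0, so x = 0 is a root. Factor out x:
  x(x^2 - 16) = 0
Solve the quadratic x^2 - 16 = 0: discriminant = 0^2 - 4(1)(-16) = 0 + 64 = 64.
sqrt(64) = 8, so x = (0 ± 8)/2: x = 4 or x = -4.

x = -4, x = 0, x = 4


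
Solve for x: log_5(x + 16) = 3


Convert to exponential form: x + 16 = 5^3 = 125
x = 125 - 16 = 109
Check: log_5(109 + 16) = log_5(125) = log_5(125) = 3 ✓

x = 109


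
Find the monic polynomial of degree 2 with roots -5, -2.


A monic polynomial with roots -5, -2 is:
p(x) = (x + 5)(x + 2)
After multiplying by (x + 5): x + 5
After multiplying by (x + 2): x^2 + 7x + 10

x^2 + 7x + 10


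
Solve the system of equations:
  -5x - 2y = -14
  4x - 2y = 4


Using Cramer's rule:
Determinant D = (-5)(-2) - (4)(-2) = 10 + 8 = 18
Dx = (-14)(-2) - (4)(-2) = 28 + 8 = 36
Dy = (-5)(4) - (4)(-14) = -20 + 56 = 36
x = Dx/D = 36/18 = 2
y = Dy/D = 36/18 = 2

x = 2, y = 2


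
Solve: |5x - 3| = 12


An absolute value equation |expr| = 12 gives two cases:
Case 1: 5x - 3 = 12
  5x = 15, so x = 3
Case 2: 5x - 3 = -12
  5x = -9, so x = -9/5

x = -9/5, x = 3


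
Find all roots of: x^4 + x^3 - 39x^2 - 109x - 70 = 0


Let p(x) = x^4 + x^3 - 39x^2 - 109x - 70. By the rational root theorem (leading coefficient 1), any rational root is an integer divisor of 70: try ±1, ±2, ... in turn.
Test x = 1: value = -216 ≠ 0.
Test x = -1: value = 0 ✓, so (x + 1) is a factor.
Synthetic division by (x + 1): bring down 1; 1(-1) + 1 = 0; 0(-1) - 39 = -39; (-39)(-1) - 109 = -70; (-70)(-1) - 70 = 0 → quotient x^3 - 39x - 70, remainder 0.
Continue with the quotient x^3 - 39x - 70 (candidates must divide 70; re-test x = -1 first in case it repeats).
Test x = -1: value = -32 ≠ 0.
Test x = 2: value = -140 ≠ 0.
Test x = -2: value = 0 ✓, so (x + 2) is a factor.
Synthetic division by (x + 2): bring down 1; 1(-2) + 0 = -2; (-2)(-2) - 39 = -35; (-35)(-2) - 70 = 0 → quotient x^2 - 2x - 35, remainder 0.
Solve the quadratic x^2 - 2x - 35 = 0: discriminant = (-2)^2 - 4(1)(-35) = 4 + 140 = 144.
sqrt(144) = 12, so x = (2 ± 12)/2: x = 7 or x = -5.
Collecting all roots found:

x = -5, x = -2, x = -1, x = 7


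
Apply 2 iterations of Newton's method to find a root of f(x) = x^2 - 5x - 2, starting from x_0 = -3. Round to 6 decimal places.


Newton's method: x_(n+1) = x_n - f(x_n)/f'(x_n)
f(x) = x^2 - 5x - 2
f'(x) = 2x - 5

Iteration 1:
  f(-3.000000) = 22.000000
  f'(-3.000000) = -11.000000
  x_1 = -3.000000 - (22.000000)/(-11.000000) = -1.000000

Iteration 2:
  f(-1.000000) = 4.000000
  f'(-1.000000) = -7.000000
  x_2 = -1.000000 - (4.000000)/(-7.000000) = -0.428571

x_2 = -0.428571


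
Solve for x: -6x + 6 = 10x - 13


Starting with: -6x + 6 = 10x - 13
Move all x terms to left: (-6 - 10)x = -13 - 6
Simplify: -16x = -19
Divide both sides by -16: x = 19/16

x = 19/16


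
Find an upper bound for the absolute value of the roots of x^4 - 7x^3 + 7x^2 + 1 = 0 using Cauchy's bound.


Cauchy's bound: all roots r satisfy |r| <= 1 + max(|a_i/a_n|) for i = 0,...,n-1
where a_n is the leading coefficient.

Coefficients: [1, -7, 7, 0, 1]
Leading coefficient a_n = 1
Ratios |a_i/a_n|: 7, 7, 0, 1
Maximum ratio: 7
Cauchy's bound: |r| <= 1 + 7 = 8

Upper bound = 8


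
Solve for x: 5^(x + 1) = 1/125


Express both sides with the same base.
1/125 = 5^(-3)
Since the bases match, equate exponents: x + 1 = -3
So x = -3 - (1) = -4

x = -4


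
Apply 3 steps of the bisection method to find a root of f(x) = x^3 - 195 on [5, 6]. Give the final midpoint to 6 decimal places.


f(x) = x^3 - 195
f(5) = -70 < 0
f(6) = 21 > 0

Step 1: midpoint = (5.000000 + 6.000000)/2 = 5.500000
  f(5.500000) = -28.625000
  f(mid) < 0, so root is in [5.500000, 6.000000]

Step 2: midpoint = (5.500000 + 6.000000)/2 = 5.750000
  f(5.750000) = -4.890625
  f(mid) < 0, so root is in [5.750000, 6.000000]

Step 3: midpoint = (5.750000 + 6.000000)/2 = 5.875000
  f(5.875000) = 7.779297
  f(mid) > 0, so root is in [5.750000, 5.875000]

midpoint = 5.875000


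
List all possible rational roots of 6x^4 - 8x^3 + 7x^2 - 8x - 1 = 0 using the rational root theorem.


Rational root theorem: possible roots are ±p/q where:
  p divides the constant term (-1): p ∈ {1}
  q divides the leading coefficient (6): q ∈ {1, 2, 3, 6}

All possible rational roots: -1, -1/2, -1/3, -1/6, 1/6, 1/3, 1/2, 1

-1, -1/2, -1/3, -1/6, 1/6, 1/3, 1/2, 1


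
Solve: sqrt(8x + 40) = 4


Square both sides: 8x + 40 = 4^2 = 16
8x = 16 - 40 = -24
x = -3
Check: sqrt(8*(-3) + 40) = sqrt(16) = 4 ✓

x = -3


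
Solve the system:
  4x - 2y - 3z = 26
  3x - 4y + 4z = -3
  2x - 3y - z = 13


Using Cramer's rule. Expand each determinant along the first row.
D  = 4*[(-4)*(-1) - 4*(-3)] - (-2)*[3*(-1) - 4*2] + (-3)*[3*(-3) - (-4)*2]
  = 4*(16) - (-2)*(-11) + (-3)*(-1) = 45
Dx = 26*[(-4)*(-1) - 4*(-3)] - (-2)*[(-3)*(-1) - 4*13] + (-3)*[(-3)*(-3) - (-4)*13]
  = 26*(16) - (-2)*(-49) + (-3)*(61) = 135
Dy = 4*[(-3)*(-1) - 4*13] - 26*[3*(-1) - 4*2] + (-3)*[3*13 - (-3)*2]
  = 4*(-49) - 26*(-11) + (-3)*(45) = -45
Dz = 4*[(-4)*13 - (-3)*(-3)] - (-2)*[3*13 - (-3)*2] + 26*[3*(-3) - (-4)*2]
  = 4*(-61) - (-2)*(45) + 26*(-1) = -180
x = Dx/D = 135/45 = 3, y = Dy/D = -45/45 = -1, z = Dz/D = -180/45 = -4
Check eq1: (4)(3) + (-2)(-1) + (-3)(-4) = 26 = 26 ✓
Check eq2: (3)(3) + (-4)(-1) + (4)(-4) = -3 = -3 ✓
Check eq3: (2)(3) + (-3)(-1) + (-1)(-4) = 13 = 13 ✓

x = 3, y = -1, z = -4


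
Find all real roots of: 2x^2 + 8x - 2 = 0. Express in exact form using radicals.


Using the quadratic formula: x = (-b ± sqrt(b^2 - 4ac)) / (2a)
Here a = 2, b = 8, c = -2
Discriminant = b^2 - 4ac = 8^2 - 4(2)(-2) = 64 + 16 = 80
Since discriminant = 80 > 0, there are two real roots.
x = (-8 ± 4*sqrt(5)) / 4
Simplifying: x = -2 ± sqrt(5)
Numerically: x ≈ 0.2361 or x ≈ -4.2361

x = -2 + sqrt(5) or x = -2 - sqrt(5)


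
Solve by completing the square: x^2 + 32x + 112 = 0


Start: x^2 + 32x + 112 = 0
Move constant: x^2 + 32x = -112
Half of 32 is 16, squared is 256
Add 256 to both sides: x^2 + 32x + 256 = 144
(x + 16)^2 = 144
x + 16 = ±12
x = -16 + 12 = -4 or x = -16 - 12 = -28

x = -28, x = -4


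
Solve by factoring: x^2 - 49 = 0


We need two numbers that multiply to -49 and add to 0.
Those numbers are 7 and -7 (since 7 * (-7) = -49 and 7 + (-7) = 0).
So x^2 - 49 = (x + 7)(x - 7) = 0
Setting each factor to zero: x = -7 or x = 7

x = -7, x = 7


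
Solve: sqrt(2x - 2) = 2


Square both sides: 2x - 2 = 2^2 = 4
2x = 4 + 2 = 6
x = 3
Check: sqrt(2*3 - 2) = sqrt(4) = 2 ✓

x = 3


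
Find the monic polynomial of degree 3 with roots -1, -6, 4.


A monic polynomial with roots -1, -6, 4 is:
p(x) = (x + 1)(x + 6)(x - 4)
After multiplying by (x + 1): x + 1
After multiplying by (x + 6): x^2 + 7x + 6
After multiplying by (x - 4): x^3 + 3x^2 - 22x - 24

x^3 + 3x^2 - 22x - 24


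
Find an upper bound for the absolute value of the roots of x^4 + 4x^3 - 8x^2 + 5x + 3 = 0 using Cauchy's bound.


Cauchy's bound: all roots r satisfy |r| <= 1 + max(|a_i/a_n|) for i = 0,...,n-1
where a_n is the leading coefficient.

Coefficients: [1, 4, -8, 5, 3]
Leading coefficient a_n = 1
Ratios |a_i/a_n|: 4, 8, 5, 3
Maximum ratio: 8
Cauchy's bound: |r| <= 1 + 8 = 9

Upper bound = 9


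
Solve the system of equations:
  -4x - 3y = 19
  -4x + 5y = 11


Using Cramer's rule:
Determinant D = (-4)(5) - (-4)(-3) = -20 - 12 = -32
Dx = (19)(5) - (11)(-3) = 95 + 33 = 128
Dy = (-4)(11) - (-4)(19) = -44 + 76 = 32
x = Dx/D = 128/-32 = -4
y = Dy/D = 32/-32 = -1

x = -4, y = -1
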